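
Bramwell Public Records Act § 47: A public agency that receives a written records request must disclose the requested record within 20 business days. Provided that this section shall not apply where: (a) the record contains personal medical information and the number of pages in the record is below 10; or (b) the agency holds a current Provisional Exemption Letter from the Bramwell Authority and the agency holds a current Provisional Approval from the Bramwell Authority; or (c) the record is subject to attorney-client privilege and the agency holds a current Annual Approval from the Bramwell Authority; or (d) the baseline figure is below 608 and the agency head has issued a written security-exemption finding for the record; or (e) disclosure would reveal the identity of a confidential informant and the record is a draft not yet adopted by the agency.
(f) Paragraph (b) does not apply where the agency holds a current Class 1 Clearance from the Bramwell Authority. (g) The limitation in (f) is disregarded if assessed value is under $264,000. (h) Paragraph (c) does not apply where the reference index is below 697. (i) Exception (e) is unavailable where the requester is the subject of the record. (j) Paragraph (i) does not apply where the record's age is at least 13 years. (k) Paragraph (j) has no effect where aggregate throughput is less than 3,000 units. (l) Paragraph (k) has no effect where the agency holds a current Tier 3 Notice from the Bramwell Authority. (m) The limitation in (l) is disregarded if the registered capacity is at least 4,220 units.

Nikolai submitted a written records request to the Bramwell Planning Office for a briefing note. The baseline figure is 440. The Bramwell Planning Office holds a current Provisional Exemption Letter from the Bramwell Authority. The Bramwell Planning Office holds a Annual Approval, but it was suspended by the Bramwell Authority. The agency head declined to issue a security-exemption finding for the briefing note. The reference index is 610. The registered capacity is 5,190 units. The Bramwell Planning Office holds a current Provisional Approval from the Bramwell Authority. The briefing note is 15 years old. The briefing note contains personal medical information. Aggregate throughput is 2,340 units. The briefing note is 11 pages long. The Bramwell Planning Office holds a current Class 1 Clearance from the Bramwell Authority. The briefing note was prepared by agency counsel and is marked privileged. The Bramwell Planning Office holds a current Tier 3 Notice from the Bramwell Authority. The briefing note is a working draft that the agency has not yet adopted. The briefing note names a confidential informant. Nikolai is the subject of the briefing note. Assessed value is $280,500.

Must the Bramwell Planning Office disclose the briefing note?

Yes — the Bramwell Planning Office must disclose the briefing note.

Exception (a) fails — the number of pages in the record is 11, not below 10.
Exception (b): a current Provisional Exemption Letter is held; a current Provisional Approval is held — every condition holds. Turning to paragraphs (f)–(g): (f) operates against (b): a current Class 1 Clearance is held. (g), which would lift (f), is not triggered — assessed value is $280,500, not under $264,000. Exception (b) does not apply.
Exception (c) requires that the agency holds a current Annual Approval from the Bramwell Authority; but the Annual Approval is not current, so (c) is unavailable.
Exception (d) requires that the agency head has issued a written security-exemption finding for the record; but the agency head declined to issue a security-exemption finding, so (d) is unavailable.
Exception (e)'s conditions are all satisfied: the briefing note names a confidential informant; the briefing note is an unadopted draft. However, paragraphs (i)–(m) must be considered: (i) is engaged — Nikolai is the subject of the briefing note. (j) operates (the record's age is 15 years, meeting the 13 years threshold), but is set aside by (k): (k) operates against (j): aggregate throughput is 2,340 units, less than the 3,000 units limit. (l) is engaged (a current Tier 3 Notice is held), but is overridden by (m): (m) is engaged — the registered capacity is 5,190 units, meeting the 4,220 units threshold. Exception (e) does not apply.
No exception displaces § 47.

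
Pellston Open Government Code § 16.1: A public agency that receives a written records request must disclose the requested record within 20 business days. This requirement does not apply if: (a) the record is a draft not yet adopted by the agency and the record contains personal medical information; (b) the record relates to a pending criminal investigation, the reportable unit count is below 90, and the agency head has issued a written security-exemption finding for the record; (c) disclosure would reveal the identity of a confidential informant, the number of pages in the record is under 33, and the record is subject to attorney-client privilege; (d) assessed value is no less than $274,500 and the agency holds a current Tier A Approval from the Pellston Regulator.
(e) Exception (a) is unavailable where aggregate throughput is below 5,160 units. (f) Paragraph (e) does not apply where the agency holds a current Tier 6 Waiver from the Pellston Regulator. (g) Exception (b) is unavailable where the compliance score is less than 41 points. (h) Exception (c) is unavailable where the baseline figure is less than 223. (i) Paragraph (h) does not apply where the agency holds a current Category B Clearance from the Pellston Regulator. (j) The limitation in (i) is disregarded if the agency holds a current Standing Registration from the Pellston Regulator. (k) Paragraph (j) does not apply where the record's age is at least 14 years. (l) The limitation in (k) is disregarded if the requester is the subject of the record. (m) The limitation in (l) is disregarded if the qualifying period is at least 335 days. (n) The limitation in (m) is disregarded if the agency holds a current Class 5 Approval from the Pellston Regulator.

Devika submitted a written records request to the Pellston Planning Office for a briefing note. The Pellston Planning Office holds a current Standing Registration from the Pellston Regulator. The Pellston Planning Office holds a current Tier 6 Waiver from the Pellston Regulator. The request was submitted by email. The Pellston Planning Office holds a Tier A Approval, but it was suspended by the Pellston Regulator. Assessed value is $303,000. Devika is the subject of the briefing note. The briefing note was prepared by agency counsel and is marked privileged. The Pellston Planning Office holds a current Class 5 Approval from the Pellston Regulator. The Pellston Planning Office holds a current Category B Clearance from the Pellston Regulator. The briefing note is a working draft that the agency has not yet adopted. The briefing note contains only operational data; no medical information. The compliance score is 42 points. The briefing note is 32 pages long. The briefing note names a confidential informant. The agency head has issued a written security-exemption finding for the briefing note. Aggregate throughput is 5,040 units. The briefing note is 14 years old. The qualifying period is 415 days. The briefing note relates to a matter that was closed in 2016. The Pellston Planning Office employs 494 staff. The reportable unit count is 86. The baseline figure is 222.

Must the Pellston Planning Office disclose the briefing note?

Exception (a) fails — the briefing note contains only operational data.
Exception (b) does not apply: the briefing note relates to a closed matter.
Exception (c): the briefing note names a confidential informant; the number of pages in the record is 32, under the 33 limit; the briefing note is privileged — every condition holds. However, paragraphs (h)–(n) must be considered: (h) operates against (c): the baseline figure is 222, less than the 223 limit. (i) would limit (h) — a current Category B Clearance is held — but (j) sets (i) aside: (j) operates — a current Standing Registration is held. (k) would limit (j) — the record's age is 14 years, meeting the 14 years threshold — but (l) sets (k) aside: (l) operates against (k): Devika is the subject of the briefing note. (m) is triggered (the qualifying period is 415 days, meeting the 335 days threshold), but is set aside by (n): (n) operates against (m): a current Class 5 Approval is held. Exception (c) does not apply.
Exception (d) fails — the Tier A Approval is not current.
No exception is made out. the Pellston Planning Office falls within the general rule.

Yes — the Pellston Planning Office must disclose the briefing note.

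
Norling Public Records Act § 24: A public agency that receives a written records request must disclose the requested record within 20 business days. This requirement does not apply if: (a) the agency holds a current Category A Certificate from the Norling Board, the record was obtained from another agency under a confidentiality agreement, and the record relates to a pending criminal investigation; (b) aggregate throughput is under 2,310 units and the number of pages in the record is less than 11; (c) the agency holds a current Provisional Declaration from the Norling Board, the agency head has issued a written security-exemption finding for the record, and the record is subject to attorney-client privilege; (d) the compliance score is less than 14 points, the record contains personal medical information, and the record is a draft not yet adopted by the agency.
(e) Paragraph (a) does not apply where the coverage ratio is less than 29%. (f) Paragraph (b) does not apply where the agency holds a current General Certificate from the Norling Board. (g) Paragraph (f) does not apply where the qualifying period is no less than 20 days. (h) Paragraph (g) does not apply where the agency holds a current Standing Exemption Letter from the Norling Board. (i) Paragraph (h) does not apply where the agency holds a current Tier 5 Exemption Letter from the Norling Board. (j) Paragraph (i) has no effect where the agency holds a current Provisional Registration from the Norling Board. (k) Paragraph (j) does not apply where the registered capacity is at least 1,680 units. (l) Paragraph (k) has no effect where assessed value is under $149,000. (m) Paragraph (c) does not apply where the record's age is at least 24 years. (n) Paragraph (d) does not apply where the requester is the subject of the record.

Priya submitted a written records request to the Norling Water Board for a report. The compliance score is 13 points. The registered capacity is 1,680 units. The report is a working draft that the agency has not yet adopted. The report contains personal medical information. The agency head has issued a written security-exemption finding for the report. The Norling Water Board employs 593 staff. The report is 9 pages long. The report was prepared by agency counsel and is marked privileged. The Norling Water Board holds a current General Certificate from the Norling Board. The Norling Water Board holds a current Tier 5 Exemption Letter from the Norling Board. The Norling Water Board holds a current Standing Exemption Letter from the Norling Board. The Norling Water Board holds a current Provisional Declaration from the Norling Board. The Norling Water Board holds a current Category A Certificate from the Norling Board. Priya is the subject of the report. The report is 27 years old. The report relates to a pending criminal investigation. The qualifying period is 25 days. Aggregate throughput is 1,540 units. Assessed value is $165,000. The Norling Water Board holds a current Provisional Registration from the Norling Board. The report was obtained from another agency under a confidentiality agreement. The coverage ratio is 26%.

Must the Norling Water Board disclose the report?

No — exception (b) applies; the Norling Water Board is not required to disclose the report.

Exception (a)'s conditions are all satisfied: a current Category A Certificate is held; the report was obtained under a confidentiality agreement; the report relates to a pending investigation. However, paragraph (e) must be considered: (e) operates against (a): the coverage ratio is 26%, less than the 29% limit. (a) is therefore removed.
Exception (b) is satisfied on its face — aggregate throughput is 1,540 units, under the 2,310 units limit; the number of pages in the record is 9, less than the 11 limit. Under paragraphs (f)–(l): (f) would limit (b) — a current General Certificate is held — but (g) sets (f) aside: (g) operates against (f): the qualifying period is 25 days, meeting the 20 days threshold. (h) would limit (g) — a current Standing Exemption Letter is held — but (i) sets (h) aside: (i) operates — a current Tier 5 Exemption Letter is held. (j) operates (a current Provisional Registration is held), but is overridden by (k): (k) applies — the registered capacity is 1,680 units, meeting the 1,680 units threshold. (l), which would lift (k), does not operate here — assessed value is $165,000, not under $149,000. (b) remains available.
Exception (c) is satisfied on its face — a current Provisional Declaration is held; a written security-exemption finding has been issued; the report is privileged. Turning to paragraph (m): (m) is triggered — the record's age is 27 years, meeting the 24 years threshold. (c) is therefore removed.
Exception (d): the compliance score is 13 points, less than the 14 points limit; the report contains personal medical information; the report is an unadopted draft — every condition holds. Turning to paragraph (n): (n) operates — Priya is the subject of the report. So (d) is unavailable.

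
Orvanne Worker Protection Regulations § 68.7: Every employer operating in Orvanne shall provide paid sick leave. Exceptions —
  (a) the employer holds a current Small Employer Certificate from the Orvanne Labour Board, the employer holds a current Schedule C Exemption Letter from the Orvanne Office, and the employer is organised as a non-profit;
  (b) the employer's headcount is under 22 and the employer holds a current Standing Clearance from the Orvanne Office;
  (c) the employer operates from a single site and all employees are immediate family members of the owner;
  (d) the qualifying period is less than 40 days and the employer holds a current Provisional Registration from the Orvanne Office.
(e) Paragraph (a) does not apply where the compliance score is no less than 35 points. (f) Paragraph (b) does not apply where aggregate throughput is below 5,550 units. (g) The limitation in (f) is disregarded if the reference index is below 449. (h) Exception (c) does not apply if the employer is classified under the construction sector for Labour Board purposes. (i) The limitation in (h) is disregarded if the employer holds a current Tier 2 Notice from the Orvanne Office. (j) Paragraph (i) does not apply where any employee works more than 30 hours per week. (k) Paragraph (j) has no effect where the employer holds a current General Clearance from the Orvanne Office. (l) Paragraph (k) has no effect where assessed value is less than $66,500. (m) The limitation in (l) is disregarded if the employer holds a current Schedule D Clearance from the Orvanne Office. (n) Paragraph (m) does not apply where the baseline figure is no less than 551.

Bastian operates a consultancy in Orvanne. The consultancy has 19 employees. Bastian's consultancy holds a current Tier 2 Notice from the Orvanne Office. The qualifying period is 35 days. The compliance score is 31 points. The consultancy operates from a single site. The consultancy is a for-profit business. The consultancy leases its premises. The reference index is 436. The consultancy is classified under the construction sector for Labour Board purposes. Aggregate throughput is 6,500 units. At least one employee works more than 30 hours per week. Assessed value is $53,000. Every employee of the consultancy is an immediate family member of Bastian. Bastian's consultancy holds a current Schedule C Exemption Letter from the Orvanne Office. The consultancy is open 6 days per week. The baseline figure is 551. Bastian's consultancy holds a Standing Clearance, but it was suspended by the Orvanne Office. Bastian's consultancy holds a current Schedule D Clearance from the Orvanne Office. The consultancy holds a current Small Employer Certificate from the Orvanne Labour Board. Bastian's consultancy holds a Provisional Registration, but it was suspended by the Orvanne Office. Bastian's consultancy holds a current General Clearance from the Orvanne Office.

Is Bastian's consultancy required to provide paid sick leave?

Yes — Bastian's consultancy must provide paid sick leave.

Exception (a) fails — the employer is for-profit.
Exception (b) requires that the employer holds a current Standing Clearance from the Orvanne Office; but no current Standing Clearance is held, so (b) is unavailable.
Exception (c): the employer operates from a single site; every employee is an immediate family member — every condition holds. But applying paragraphs (h)–(n): (h) operates against (c): the consultancy is classified under the construction sector. (i) operates (a current Tier 2 Notice is held), but is displaced by (j): (j) operates against (i): at least one employee exceeds 30 hours/week. (k) would limit (j) — a current General Clearance is held — but (l) sets (k) aside: (l) is engaged — assessed value is $53,000, less than the $66,500 limit. (m) is engaged (a current Schedule D Clearance is held), but is itself disapplied by (n): (n) operates — the baseline figure is 551, meeting the 551 threshold. So (c) is unavailable.
Exception (d) requires that the employer holds a current Provisional Registration from the Orvanne Office; but there is no Provisional Registration in force, so (d) is unavailable.
Every exception is unavailable, so the rule governs.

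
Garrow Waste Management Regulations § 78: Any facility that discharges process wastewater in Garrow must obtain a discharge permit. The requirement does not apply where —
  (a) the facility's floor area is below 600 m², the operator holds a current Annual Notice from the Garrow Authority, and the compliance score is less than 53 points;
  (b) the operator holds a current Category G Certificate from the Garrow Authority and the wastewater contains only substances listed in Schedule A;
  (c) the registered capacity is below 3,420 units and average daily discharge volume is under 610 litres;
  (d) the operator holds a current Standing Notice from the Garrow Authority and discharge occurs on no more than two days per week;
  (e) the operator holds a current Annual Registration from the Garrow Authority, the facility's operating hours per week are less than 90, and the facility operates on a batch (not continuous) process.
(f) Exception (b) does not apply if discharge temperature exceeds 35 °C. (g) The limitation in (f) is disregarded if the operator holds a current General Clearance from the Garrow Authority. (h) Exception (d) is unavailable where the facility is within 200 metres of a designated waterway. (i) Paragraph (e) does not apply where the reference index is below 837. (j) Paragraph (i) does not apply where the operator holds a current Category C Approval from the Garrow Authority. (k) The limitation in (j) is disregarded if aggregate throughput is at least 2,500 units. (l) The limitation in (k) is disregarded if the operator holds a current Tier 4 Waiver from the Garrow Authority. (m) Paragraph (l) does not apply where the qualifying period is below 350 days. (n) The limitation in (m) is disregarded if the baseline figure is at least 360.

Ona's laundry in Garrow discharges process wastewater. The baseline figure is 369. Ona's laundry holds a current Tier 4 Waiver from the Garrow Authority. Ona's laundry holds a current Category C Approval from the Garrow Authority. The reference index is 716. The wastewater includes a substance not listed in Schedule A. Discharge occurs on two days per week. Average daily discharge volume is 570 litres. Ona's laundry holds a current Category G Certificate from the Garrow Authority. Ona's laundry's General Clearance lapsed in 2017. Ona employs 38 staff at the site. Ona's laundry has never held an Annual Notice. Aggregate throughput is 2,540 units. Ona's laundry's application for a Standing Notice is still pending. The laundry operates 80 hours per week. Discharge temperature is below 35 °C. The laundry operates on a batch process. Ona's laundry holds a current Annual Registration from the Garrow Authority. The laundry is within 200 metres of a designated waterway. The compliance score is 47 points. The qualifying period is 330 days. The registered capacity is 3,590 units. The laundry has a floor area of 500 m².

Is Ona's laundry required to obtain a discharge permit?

Exception (a) fails — the Annual Notice is not current.
Exception (b) requires that the wastewater contains only substances listed in Schedule A; but the wastewater includes a non-Schedule-A substance, so (b) is unavailable.
Exception (c) does not apply: the registered capacity is 3,590 units, not below 3,420 units.
Exception (d) requires that the operator holds a current Standing Notice from the Garrow Authority; but there is no Standing Notice in force, so (d) is unavailable.
Exception (e) is satisfied on its face — a current Annual Registration is held; the facility's operating hours per week are 80, less than the 90 limit; the facility operates on a batch process. Considering the limiting provisions: (i) would limit (e) — the reference index is 716, below the 837 limit — but (j) sets (i) aside: (j) operates against (i): a current Category C Approval is held. (k) would limit (j) — aggregate throughput is 2,540 units, meeting the 2,500 units threshold — but (l) sets (k) aside: (l) operates against (k): a current Tier 4 Waiver is held. (m) would limit (l) — the qualifying period is 330 days, below the 350 days limit — but (n) sets (m) aside: (n) operates against (m): the baseline figure is 369, meeting the 360 threshold. Exception (e) stands.

No — exception (e) applies; Ona's laundry is not required to obtain a discharge permit.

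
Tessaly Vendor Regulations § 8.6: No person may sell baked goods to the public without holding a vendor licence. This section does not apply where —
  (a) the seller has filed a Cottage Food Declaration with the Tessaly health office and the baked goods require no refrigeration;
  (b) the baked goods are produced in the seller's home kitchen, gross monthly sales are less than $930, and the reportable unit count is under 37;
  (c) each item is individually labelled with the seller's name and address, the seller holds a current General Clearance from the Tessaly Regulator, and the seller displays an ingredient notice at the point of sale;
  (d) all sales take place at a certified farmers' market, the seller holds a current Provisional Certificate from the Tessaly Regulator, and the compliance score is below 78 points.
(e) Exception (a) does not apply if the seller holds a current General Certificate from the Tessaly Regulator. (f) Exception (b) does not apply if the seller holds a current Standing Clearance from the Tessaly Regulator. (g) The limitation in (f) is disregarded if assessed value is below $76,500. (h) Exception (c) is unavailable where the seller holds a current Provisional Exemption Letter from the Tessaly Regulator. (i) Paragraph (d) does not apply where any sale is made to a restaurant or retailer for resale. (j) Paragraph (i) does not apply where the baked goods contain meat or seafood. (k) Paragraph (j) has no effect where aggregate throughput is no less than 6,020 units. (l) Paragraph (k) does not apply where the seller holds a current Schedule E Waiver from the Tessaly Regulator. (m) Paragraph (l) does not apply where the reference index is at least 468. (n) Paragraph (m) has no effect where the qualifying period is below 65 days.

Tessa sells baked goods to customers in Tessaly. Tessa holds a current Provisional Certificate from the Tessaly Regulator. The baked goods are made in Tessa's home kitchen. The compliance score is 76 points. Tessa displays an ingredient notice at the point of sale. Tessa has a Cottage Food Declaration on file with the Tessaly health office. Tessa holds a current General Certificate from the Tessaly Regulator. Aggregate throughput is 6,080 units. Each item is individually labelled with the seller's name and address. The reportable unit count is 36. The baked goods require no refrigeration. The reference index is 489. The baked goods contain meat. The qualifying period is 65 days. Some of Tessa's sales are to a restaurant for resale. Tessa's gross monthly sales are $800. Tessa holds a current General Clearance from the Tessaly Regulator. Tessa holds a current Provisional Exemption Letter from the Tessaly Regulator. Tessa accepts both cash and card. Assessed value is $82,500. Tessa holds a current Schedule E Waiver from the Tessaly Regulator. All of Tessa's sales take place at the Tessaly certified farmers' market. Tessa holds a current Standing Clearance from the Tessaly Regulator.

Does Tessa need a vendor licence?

Yes — Tessa must hold a vendor licence.

All of (a)'s requirements are met (a Cottage Food Declaration is on file; the baked goods are shelf-stable). But applying paragraph (e): (e) operates against (a): a current General Certificate is held. So (a) is unavailable.
Exception (b) is satisfied on its face — the baked goods are home-kitchen produced; gross monthly sales are $800, less than the $930 limit; the reportable unit count is 36, under the 37 limit. However, paragraphs (f)–(g) must be considered: (f) is triggered — a current Standing Clearance is held. (g) does not operate here (assessed value is $82,500, not below $76,500), so (f) stands. Exception (b) does not apply.
Exception (c)'s conditions are all satisfied: items are individually labelled; a current General Clearance is held; an ingredient notice is displayed. Turning to paragraph (h): (h) operates against (c): a current Provisional Exemption Letter is held. (c) is therefore removed.
Exception (d) is satisfied on its face — all sales are at a certified farmers' market; a current Provisional Certificate is held; the compliance score is 76 points, below the 78 points limit. But applying paragraphs (i)–(n): (i) is engaged — some sales are to a restaurant for resale. (j) would limit (i) — the baked goods contain meat — but (k) sets (j) aside: (k) applies — aggregate throughput is 6,080 units, meeting the 6,020 units threshold. (l) is engaged (a current Schedule E Waiver is held), but is overridden by (m): (m) applies — the reference index is 489, meeting the 468 threshold. (n), which would lift (m), does not operate here — the qualifying period is 65 days, not below 65 days. Exception (d) does not apply.
No exception displaces § 8.6.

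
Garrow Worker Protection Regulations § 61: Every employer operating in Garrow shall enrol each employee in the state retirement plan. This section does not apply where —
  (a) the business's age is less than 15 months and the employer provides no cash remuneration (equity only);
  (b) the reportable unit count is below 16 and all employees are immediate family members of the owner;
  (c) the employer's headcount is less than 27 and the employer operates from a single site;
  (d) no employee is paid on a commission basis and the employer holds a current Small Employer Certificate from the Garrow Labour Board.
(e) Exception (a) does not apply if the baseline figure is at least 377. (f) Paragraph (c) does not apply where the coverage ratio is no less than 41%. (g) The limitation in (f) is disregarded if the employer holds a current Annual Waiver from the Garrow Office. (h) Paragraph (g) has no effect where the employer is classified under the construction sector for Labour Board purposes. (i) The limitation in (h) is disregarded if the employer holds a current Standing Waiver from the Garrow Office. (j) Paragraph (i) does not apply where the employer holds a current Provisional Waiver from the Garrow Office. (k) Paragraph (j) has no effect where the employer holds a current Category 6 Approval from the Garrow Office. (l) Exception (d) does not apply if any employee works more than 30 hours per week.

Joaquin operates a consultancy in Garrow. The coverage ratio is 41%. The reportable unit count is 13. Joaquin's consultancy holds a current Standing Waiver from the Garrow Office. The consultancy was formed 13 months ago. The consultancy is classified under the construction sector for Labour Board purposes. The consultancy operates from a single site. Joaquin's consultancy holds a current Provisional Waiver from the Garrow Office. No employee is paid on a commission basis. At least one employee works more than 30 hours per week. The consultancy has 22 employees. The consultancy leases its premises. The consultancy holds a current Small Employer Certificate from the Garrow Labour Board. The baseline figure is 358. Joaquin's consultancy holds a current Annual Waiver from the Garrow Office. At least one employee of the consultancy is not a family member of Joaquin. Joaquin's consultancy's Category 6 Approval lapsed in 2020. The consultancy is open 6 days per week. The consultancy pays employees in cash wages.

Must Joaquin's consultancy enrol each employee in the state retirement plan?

Exception (a) requires that the employer provides no cash remuneration (equity only); but employees are paid cash wages, so (a) is unavailable.
Exception (b) does not apply: at least one employee is not a family member.
All of (c)'s requirements are met (the employer's headcount is 22, less than the 27 limit; the employer operates from a single site). Turning to paragraphs (f)–(k): (f) operates — the coverage ratio is 41%, meeting the 41% threshold. (g) would limit (f) — a current Annual Waiver is held — but (h) sets (g) aside: (h) operates against (g): the consultancy is classified under the construction sector. (i) would limit (h) — a current Standing Waiver is held — but (j) sets (i) aside: (j) operates — a current Provisional Waiver is held. (k) is not triggered (no current Category 6 Approval is held), so (j) stands. (c) is therefore removed.
Exception (d) is satisfied on its face — no employee is paid on commission; a current Small Employer Certificate is held. But applying paragraph (l): (l) operates against (d): at least one employee exceeds 30 hours/week. So (d) is unavailable.
No exception displaces § 61.

Yes — Joaquin's consultancy must enrol each employee in the state retirement plan.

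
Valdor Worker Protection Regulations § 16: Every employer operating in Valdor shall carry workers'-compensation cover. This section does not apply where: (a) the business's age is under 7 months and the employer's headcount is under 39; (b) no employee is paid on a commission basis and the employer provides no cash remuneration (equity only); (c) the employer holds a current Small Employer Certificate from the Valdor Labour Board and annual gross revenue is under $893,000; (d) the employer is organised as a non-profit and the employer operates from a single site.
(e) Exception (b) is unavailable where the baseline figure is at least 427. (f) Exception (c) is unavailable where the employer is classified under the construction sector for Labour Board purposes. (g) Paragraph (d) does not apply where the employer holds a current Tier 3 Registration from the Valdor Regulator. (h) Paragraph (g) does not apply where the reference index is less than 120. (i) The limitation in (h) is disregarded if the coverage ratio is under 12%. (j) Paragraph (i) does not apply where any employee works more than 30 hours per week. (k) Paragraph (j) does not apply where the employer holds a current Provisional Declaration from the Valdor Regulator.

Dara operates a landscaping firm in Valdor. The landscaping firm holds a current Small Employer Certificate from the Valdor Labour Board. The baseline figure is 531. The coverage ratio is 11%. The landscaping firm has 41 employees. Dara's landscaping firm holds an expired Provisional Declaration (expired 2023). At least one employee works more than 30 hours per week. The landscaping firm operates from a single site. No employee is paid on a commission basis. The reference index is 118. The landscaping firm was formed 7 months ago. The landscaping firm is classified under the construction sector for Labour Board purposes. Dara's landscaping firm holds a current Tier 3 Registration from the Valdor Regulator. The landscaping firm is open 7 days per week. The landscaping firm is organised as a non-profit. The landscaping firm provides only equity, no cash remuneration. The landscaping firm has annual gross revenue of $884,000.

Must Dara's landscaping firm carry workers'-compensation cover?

No — exception (d) applies; Dara's landscaping firm is not required to carry workers'-compensation cover.

Exception (a) fails — the business's age is 7 months, not under 7 months.
All of (b)'s requirements are met (no employee is paid on commission; remuneration is equity-only). Turning to paragraph (e): (e) operates against (b): the baseline figure is 531, meeting the 427 threshold. (b) is therefore removed.
Exception (c): a current Small Employer Certificate is held; annual gross revenue is $884,000, under the $893,000 limit — every condition holds. But: (f) is engaged — the landscaping firm is classified under the construction sector. Exception (c) does not apply.
Exception (d)'s conditions are all satisfied: the employer is a non-profit; the employer operates from a single site. Under paragraphs (g)–(k): (g) operates (a current Tier 3 Registration is held), but is set aside by (h): (h) operates against (g): the reference index is 118, less than the 120 limit. (i) would limit (h) — the coverage ratio is 11%, under the 12% limit — but (j) sets (i) aside: (j) operates against (i): at least one employee exceeds 30 hours/week. (k) is inapplicable (there is no Provisional Declaration in force), so (j) stands. So (d) applies.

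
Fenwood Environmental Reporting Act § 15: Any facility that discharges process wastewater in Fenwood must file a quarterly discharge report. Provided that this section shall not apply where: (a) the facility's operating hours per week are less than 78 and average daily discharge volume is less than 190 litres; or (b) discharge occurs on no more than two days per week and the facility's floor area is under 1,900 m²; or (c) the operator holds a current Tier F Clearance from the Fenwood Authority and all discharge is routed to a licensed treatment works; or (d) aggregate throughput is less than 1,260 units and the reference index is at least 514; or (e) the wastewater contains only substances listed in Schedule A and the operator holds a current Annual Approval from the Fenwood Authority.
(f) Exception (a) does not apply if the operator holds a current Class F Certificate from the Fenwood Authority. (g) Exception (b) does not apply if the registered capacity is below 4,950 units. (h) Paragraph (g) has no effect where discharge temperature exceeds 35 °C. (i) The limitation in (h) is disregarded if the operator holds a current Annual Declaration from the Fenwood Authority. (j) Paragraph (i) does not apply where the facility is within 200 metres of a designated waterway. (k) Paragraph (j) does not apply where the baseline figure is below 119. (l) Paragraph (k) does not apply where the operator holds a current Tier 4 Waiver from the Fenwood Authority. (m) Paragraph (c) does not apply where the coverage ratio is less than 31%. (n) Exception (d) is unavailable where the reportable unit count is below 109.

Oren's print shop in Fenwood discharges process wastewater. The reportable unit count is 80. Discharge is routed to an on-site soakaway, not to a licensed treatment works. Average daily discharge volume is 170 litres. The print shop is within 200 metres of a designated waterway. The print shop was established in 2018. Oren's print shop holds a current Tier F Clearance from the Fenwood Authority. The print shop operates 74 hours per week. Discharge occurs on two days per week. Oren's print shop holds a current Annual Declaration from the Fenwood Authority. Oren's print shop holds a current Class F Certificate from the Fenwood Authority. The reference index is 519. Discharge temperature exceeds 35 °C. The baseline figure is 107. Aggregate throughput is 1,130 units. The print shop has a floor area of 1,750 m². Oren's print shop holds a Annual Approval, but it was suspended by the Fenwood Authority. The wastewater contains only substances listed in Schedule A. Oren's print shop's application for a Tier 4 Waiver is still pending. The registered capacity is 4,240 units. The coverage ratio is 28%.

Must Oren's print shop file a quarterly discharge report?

Exception (a)'s conditions are all satisfied: the facility's operating hours per week are 74, less than the 78 limit; average daily discharge volume is 170 litres, less than the 190 litres limit. But applying paragraph (f): (f) operates — a current Class F Certificate is held. Exception (a) does not apply.
Exception (b): discharge occurs on no more than two days per week; the facility's floor area is 1,750 m², under the 1,900 m² limit — every condition holds. However, paragraphs (g)–(l) must be considered: (g) is engaged — the registered capacity is 4,240 units, below the 4,950 units limit. (h) operates (discharge temperature exceeds 35 °C), but is displaced by (i): (i) operates against (h): a current Annual Declaration is held. (j) operates (the print shop is within 200 m of a designated waterway), but yields to (k): (k) operates against (j): the baseline figure is 107, below the 119 limit. (l), which would lift (k), is not engaged — the Tier 4 Waiver is not current. Exception (b) does not apply.
Exception (c) requires that all discharge is routed to a licensed treatment works; but discharge is not routed to a licensed treatment works, so (c) is unavailable.
Exception (d) is satisfied on its face — aggregate throughput is 1,130 units, less than the 1,260 units limit; the reference index is 519, meeting the 514 threshold. Turning to paragraph (n): (n) operates against (d): the reportable unit count is 80, below the 109 limit. (d) is therefore removed.
Exception (e) requires that the operator holds a current Annual Approval from the Fenwood Authority; but there is no Annual Approval in force, so (e) is unavailable.
No exception is made out. Oren's print shop falls within the general rule.

Yes — Oren's print shop must file a quarterly discharge report.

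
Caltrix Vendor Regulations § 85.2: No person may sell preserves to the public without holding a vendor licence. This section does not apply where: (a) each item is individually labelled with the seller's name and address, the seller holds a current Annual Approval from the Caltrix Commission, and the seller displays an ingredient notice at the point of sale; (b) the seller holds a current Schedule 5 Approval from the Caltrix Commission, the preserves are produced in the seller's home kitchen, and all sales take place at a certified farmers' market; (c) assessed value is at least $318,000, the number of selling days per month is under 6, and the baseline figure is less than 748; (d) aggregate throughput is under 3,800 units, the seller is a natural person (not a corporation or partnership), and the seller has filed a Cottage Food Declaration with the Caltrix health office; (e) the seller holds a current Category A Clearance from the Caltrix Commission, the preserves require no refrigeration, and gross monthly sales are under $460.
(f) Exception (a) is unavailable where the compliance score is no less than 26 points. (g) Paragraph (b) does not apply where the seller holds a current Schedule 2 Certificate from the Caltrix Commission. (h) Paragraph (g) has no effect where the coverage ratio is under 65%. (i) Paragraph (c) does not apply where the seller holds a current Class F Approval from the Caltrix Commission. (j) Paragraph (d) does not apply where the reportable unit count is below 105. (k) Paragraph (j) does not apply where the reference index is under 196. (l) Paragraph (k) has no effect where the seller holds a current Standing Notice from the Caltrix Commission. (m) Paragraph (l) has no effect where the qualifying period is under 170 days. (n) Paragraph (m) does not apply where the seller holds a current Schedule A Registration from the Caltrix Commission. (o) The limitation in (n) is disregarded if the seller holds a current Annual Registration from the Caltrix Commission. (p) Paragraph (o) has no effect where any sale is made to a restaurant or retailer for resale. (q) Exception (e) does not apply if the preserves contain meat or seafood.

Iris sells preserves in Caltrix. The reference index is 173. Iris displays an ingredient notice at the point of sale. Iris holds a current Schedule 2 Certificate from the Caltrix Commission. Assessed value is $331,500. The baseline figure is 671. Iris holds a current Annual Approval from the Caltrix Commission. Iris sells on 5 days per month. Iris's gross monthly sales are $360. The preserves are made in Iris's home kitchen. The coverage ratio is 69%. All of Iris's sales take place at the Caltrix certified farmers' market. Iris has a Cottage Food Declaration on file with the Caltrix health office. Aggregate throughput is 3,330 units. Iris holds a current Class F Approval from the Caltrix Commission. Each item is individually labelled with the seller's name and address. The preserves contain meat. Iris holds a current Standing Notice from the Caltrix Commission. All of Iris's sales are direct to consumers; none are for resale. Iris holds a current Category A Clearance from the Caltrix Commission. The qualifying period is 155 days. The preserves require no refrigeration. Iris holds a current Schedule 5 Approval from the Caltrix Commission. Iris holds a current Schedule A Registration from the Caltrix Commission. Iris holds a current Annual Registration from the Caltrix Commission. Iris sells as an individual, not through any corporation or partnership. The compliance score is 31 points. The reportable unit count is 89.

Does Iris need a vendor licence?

Exception (a)'s conditions are all satisfied: items are individually labelled; a current Annual Approval is held; an ingredient notice is displayed. But applying paragraph (f): (f) is triggered — the compliance score is 31 points, meeting the 26 points threshold. Exception (a) does not apply.
Exception (b): a current Schedule 5 Approval is held; the preserves are home-kitchen produced; all sales are at a certified farmers' market — every condition holds. However, paragraphs (g)–(h) must be considered: (g) operates against (b): a current Schedule 2 Certificate is held. (h) does not operate here (the coverage ratio is 69%, not under 65%), so (g) stands. So (b) is unavailable.
Exception (c)'s conditions are all satisfied: assessed value is $331,500, meeting the $318,000 threshold; the number of selling days per month is 5, under the 6 limit; the baseline figure is 671, less than the 748 limit. However, paragraph (i) must be considered: (i) is engaged — a current Class F Approval is held. (c) is therefore removed.
All of (d)'s requirements are met (aggregate throughput is 3,330 units, under the 3,800 units limit; the seller is a natural person; a Cottage Food Declaration is on file). Under paragraphs (j)–(p): (j) operates (the reportable unit count is 89, below the 105 limit), but is displaced by (k): (k) operates against (j): the reference index is 173, under the 196 limit. (l) is triggered (a current Standing Notice is held), but is displaced by (m): (m) operates — the qualifying period is 155 days, under the 170 days limit. (n) operates (a current Schedule A Registration is held), but is overridden by (o): (o) operates against (n): a current Annual Registration is held. (p), which would lift (o), does not operate here — no sales are for resale. So (d) applies.
Exception (e) is satisfied on its face — a current Category A Clearance is held; the preserves are shelf-stable; gross monthly sales are $360, under the $460 limit. But: (q) operates against (e): the preserves contain meat. (e) is therefore removed.

No — exception (d) applies; Iris is not required to hold a vendor licence.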